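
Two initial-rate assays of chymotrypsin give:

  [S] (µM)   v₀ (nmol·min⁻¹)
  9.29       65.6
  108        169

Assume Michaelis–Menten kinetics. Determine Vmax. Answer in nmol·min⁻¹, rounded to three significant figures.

In reciprocal form, 1/v = (Km/Vmax)·(1/[S]) + 1/Vmax. The two points give (1/[S], 1/v) = (0.1076, 0.01524) and (0.009259, 0.005917).
Slope = (0.01524 − 0.005917)/(0.1076 − 0.009259) = 0.09480; intercept = 0.01524 − 0.09480×0.1076 = 0.005039.
Vmax = 1/intercept = 198 nmol·min⁻¹; Km = slope × Vmax = 0.09480 × 198 = 18.8 µM.

198 nmol·min⁻¹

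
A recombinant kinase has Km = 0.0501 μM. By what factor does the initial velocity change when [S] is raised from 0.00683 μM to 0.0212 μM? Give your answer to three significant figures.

2.48

The fractional saturations are [S]/(Km+[S]) = 0.00683/0.05693 = 0.1200 and 0.0212/0.07130 = 0.2973.
v₂/v₁ is just their ratio: 0.2973/0.1200 = 2.48.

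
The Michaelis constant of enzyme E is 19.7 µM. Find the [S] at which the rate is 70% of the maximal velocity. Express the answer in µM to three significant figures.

46.0 µM

v/Vmax = [S]/(Km+[S]) = 0.7, so [S] = Km·0.7/(1 − 0.7) = 19.7 × 2.333.
[S] = 46.0 µM.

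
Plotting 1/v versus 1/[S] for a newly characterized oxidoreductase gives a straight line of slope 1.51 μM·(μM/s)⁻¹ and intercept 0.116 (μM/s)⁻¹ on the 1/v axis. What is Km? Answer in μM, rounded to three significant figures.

y-intercept = 1/Vmax ⇒ Vmax = 8.62 μM/s; slope = Km/Vmax ⇒ Km = slope × Vmax.
Km = 1.51 × 8.62 = 13.0 μM.

13.0 μM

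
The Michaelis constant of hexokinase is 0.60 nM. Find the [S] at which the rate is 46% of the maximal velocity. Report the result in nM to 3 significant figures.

0.511 nM

v/Vmax = [S]/(Km+[S]) = 0.46, so [S] = Km·0.46/(1 − 0.46) = 0.60 × 0.8519.
[S] = 0.511 nM.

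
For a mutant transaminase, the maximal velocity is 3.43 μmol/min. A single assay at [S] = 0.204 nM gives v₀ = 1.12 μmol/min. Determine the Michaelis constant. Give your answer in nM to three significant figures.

v/Vmax = 1.12/3.43 = 0.3265 = [S]/(Km+[S]).
So Km + [S] = [S]/0.3265 = 0.6247 nM, giving Km = 0.6247 − 0.204 = 0.421 nM.

0.421 nM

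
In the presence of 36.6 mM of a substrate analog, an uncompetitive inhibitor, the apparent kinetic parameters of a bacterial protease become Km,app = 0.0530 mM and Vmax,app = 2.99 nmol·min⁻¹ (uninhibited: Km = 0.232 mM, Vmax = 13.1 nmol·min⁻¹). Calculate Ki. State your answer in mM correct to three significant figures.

10.8 mM

Uncompetitive: Vmax,app = Vmax/α (and Km,app = Km/α) with α = 1 + [I]/Ki.
α = Vmax/Vmax,app = 13.1/2.99 = 4.381.
Ki = [I]/(α − 1) = 36.6/3.381 = 10.8 mM.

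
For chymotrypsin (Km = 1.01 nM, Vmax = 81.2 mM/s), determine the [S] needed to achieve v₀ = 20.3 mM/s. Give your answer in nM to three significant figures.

The required fractional saturation is v/Vmax = 20.3/81.2 = 0.2500.
Then [S]/(Km+[S]) = 0.2500 ⇒ [S] = 1.01 × 0.2500/(1 − 0.2500) = 0.337 nM.

0.337 nM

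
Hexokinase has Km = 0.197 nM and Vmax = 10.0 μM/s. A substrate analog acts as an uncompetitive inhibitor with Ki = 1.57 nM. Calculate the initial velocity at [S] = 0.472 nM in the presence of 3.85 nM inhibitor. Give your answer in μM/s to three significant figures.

2.58 μM/s

α = 1 + [I]/Ki = 1 + 3.85/1.57 = 3.452.
For an uncompetitive inhibitor, both parameters are divided by α, giving Vmax/α and Km/α: Km,app = 0.0571 nM, Vmax,app = 2.90 μM/s.
v = Vmax,app·[S]/(Km,app + [S]) = 2.90 × 0.472/(0.0571 + 0.472) = 2.58 μM/s.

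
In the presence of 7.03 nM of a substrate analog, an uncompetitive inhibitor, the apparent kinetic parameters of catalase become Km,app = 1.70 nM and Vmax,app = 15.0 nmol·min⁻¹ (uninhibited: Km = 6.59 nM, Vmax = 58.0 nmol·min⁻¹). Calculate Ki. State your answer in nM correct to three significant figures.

Uncompetitive: Vmax,app = Vmax/α (and Km,app = Km/α) with α = 1 + [I]/Ki.
α = Vmax/Vmax,app = 58.0/15.0 = 3.867.
Since α = 1 + [I]/Ki, [I]/Ki = 3.867 − 1 = 2.867 and Ki = 7.03/2.867 = 2.45 nM.

2.45 nM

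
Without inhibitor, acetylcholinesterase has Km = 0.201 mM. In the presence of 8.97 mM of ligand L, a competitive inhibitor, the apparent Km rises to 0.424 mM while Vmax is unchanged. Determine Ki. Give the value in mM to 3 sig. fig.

8.09 mM

Competitive: Km,app = α·Km with α = 1 + [I]/Ki.
α = Km,app/Km = 0.424/0.201 = 2.109.
Ki = [I]/(α − 1) = 8.97/1.109 = 8.09 mM.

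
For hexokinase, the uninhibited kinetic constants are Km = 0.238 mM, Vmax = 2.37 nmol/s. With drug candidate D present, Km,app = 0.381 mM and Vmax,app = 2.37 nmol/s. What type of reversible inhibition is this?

competitive

Km increases (0.238 → 0.381 mM) while Vmax is unchanged — the hallmark of competitive inhibition.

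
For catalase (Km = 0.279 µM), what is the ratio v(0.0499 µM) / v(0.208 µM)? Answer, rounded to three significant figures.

0.355

The fractional saturations are [S]/(Km+[S]) = 0.208/0.4870 = 0.4271 and 0.0499/0.3289 = 0.1517.
v₂/v₁ is just their ratio: 0.1517/0.4271 = 0.355.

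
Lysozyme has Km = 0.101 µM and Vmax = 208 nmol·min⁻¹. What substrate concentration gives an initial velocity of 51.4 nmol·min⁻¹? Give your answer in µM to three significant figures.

The required fractional saturation is v/Vmax = 51.4/208 = 0.2471.
Then [S]/(Km+[S]) = 0.2471 ⇒ [S] = 0.101 × 0.2471/(1 − 0.2471) = 0.0332 µM.

0.0332 µM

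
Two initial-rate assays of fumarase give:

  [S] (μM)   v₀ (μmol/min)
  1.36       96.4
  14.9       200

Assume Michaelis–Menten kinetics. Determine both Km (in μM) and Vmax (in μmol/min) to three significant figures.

Km = 1.80 μM; Vmax = 224 μmol/min

In reciprocal form, 1/v = (Km/Vmax)·(1/[S]) + 1/Vmax. The two points give (1/[S], 1/v) = (0.7353, 0.01037) and (0.06711, 0.005000).
Slope = (0.01037 − 0.005000)/(0.7353 − 0.06711) = 0.008042; intercept = 0.01037 − 0.008042×0.7353 = 0.004460.
Vmax = 1/intercept = 224 μmol/min; Km = slope × Vmax = 0.008042 × 224 = 1.80 μM.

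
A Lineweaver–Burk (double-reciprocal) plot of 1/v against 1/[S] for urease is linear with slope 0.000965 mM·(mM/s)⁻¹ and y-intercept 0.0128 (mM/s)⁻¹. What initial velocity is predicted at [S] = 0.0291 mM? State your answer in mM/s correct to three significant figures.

The y-intercept is 1/Vmax, so Vmax = 1/0.0128 = 78.1 mM/s.
The slope is Km/Vmax, so Km = 0.000965 × 78.1 = 0.0754 mM.
Then v = 78.1 × 0.0291/(0.0754 + 0.0291) = 21.8 mM/s.

21.8 mM/s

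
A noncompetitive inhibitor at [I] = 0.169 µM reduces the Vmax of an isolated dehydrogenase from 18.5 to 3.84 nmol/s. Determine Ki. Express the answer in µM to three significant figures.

0.0443 µM

Noncompetitive: Vmax,app = Vmax/α with α = 1 + [I]/Ki.
α = Vmax/Vmax,app = 18.5/3.84 = 4.818.
Ki = [I]/(α − 1) = 0.169/3.818 = 0.0443 µM.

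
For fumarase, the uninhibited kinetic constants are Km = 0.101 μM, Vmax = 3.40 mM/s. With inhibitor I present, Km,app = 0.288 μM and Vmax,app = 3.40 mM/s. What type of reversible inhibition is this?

competitive

Km increases (0.101 → 0.288 μM) while Vmax is unchanged — the hallmark of competitive inhibition.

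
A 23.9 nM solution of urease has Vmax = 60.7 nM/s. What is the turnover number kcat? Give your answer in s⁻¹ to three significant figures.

2.54 s⁻¹

kcat = Vmax/[E]total = 60.7 nM/s / 23.9 nM = 2.54 s⁻¹.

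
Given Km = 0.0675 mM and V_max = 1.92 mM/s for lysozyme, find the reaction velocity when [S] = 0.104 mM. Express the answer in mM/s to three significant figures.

1.16 mM/s

[S]/(Km+[S]) = 0.104/0.1715 = 0.6064, the fractional saturation.
v = 0.6064 × Vmax = 0.6064 × 1.92 = 1.16 mM/s.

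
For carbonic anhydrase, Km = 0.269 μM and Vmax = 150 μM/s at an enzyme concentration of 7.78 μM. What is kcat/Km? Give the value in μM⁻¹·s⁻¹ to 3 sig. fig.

71.7 μM⁻¹·s⁻¹

kcat = Vmax/[E]total = 150/7.78 = 19.3 s⁻¹.
kcat/Km = 19.3/0.269 = 71.7 μM⁻¹·s⁻¹.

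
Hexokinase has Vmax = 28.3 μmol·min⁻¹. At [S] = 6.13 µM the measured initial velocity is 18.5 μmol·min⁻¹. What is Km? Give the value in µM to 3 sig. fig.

3.25 µM

From v = Vmax[S]/(Km+[S]), Km = [S](Vmax − v)/v.
Km = 6.13 × (28.3 − 18.5) / 18.5 = 60.07/18.5 = 3.25 µM.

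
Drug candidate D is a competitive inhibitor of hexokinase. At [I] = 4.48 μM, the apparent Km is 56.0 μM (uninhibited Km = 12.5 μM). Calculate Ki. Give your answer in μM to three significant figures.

Competitive: Km,app = α·Km with α = 1 + [I]/Ki.
α = Km,app/Km = 56.0/12.5 = 4.480.
Since α = 1 + [I]/Ki, [I]/Ki = 4.480 − 1 = 3.480 and Ki = 4.48/3.480 = 1.29 μM.

1.29 μM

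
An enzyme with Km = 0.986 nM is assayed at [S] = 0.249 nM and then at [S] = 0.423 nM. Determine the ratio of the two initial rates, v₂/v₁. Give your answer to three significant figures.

1.49

Since Vmax cancels, v₂/v₁ = [S]₂(Km+[S]₁) / [S]₁(Km+[S]₂).
= 0.423×(0.986+0.249) / (0.249×(0.986+0.423)) = 0.5224/0.3508 = 1.49.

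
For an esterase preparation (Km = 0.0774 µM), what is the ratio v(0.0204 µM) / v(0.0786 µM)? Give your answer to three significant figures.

0.414

The fractional saturations are [S]/(Km+[S]) = 0.0786/0.1560 = 0.5038 and 0.0204/0.09780 = 0.2086.
v₂/v₁ is just their ratio: 0.2086/0.5038 = 0.414.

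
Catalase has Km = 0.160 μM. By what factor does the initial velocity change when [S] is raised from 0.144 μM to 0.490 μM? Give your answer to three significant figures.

Since Vmax cancels, v₂/v₁ = [S]₂(Km+[S]₁) / [S]₁(Km+[S]₂).
= 0.490×(0.160+0.144) / (0.144×(0.160+0.490)) = 0.1490/0.09360 = 1.59.

1.59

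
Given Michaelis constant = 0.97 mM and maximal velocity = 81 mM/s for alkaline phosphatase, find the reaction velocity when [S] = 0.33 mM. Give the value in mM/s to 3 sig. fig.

20.6 mM/s

[S]/(Km+[S]) = 0.33/1.300 = 0.2538, the fractional saturation.
v = 0.2538 × Vmax = 0.2538 × 81 = 20.6 mM/s.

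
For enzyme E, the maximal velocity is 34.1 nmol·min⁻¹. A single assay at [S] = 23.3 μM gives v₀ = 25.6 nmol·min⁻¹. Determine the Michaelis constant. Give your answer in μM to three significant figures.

v/Vmax = 25.6/34.1 = 0.7507 = [S]/(Km+[S]).
So Km + [S] = [S]/0.7507 = 31.04 μM, giving Km = 31.04 − 23.3 = 7.74 μM.

7.74 μM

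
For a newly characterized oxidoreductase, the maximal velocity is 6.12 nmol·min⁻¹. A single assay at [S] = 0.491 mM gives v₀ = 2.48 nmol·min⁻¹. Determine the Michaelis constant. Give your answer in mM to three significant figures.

0.721 mM

v/Vmax = 2.48/6.12 = 0.4052 = [S]/(Km+[S]).
So Km + [S] = [S]/0.4052 = 1.212 mM, giving Km = 1.212 − 0.491 = 0.721 mM.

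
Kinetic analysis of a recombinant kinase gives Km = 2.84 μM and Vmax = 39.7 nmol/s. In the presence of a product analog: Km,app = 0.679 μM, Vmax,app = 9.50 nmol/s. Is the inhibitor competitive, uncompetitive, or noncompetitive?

uncompetitive

Both Km and Vmax decrease by the same factor (~4.18-fold) — characteristic of uncompetitive inhibition.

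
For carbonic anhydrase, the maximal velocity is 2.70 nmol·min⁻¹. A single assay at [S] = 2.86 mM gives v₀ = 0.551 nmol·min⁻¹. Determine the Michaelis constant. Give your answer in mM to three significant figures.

From v = Vmax[S]/(Km+[S]), Km = [S](Vmax − v)/v.
Km = 2.86 × (2.70 − 0.551) / 0.551 = 6.146/0.551 = 11.2 mM.

11.2 mM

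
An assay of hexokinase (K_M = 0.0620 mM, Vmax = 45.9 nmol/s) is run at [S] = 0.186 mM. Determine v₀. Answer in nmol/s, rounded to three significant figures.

v = Vmax·[S]/(Km + [S]) = 45.9 × 0.186 / (0.0620 + 0.186)
  = 8.537 / 0.2480 = 34.4 nmol/s.

34.4 nmol/s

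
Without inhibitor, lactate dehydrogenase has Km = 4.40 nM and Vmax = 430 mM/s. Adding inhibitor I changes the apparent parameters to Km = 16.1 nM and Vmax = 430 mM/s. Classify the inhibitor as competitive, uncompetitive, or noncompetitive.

Km increases (4.40 → 16.1 nM) while Vmax is unchanged — the hallmark of competitive inhibition.

competitive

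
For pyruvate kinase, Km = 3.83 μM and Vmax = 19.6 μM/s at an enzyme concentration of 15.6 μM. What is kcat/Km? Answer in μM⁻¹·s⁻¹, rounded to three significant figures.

kcat = Vmax/[E]total = 19.6/15.6 = 1.26 s⁻¹.
kcat/Km = 1.26/3.83 = 0.328 μM⁻¹·s⁻¹.

0.328 μM⁻¹·s⁻¹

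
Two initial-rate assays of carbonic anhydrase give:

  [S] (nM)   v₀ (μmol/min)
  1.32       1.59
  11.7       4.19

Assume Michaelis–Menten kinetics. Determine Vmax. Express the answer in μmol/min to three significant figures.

From v = Vmax[S]/(Km+[S]), each point gives Vmax = v(Km+[S])/[S].
Equating: 1.59(Km+1.32)/1.32 = 4.19(Km+11.7)/11.7.
1.205·Km + 1.59 = 0.3581·Km + 4.19, so (1.205 − 0.3581)·Km = 4.19 − 1.59.
Km = 2.600/0.8464 = 3.07 nM; then Vmax = 1.59(3.07+1.32)/1.32 = 5.29 μmol/min.

5.29 μmol/min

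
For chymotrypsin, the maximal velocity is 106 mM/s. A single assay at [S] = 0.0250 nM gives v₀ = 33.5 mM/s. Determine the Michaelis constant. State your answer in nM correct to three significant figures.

0.0541 nM

From v = Vmax[S]/(Km+[S]), Km = [S](Vmax − v)/v.
Km = 0.0250 × (106 − 33.5) / 33.5 = 1.812/33.5 = 0.0541 nM.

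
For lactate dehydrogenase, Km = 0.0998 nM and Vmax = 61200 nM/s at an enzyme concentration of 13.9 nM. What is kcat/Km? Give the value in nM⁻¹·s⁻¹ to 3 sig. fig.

44100 nM⁻¹·s⁻¹

kcat = Vmax/[E]total = 61200/13.9 = 4400 s⁻¹.
kcat/Km = 4400/0.0998 = 44100 nM⁻¹·s⁻¹.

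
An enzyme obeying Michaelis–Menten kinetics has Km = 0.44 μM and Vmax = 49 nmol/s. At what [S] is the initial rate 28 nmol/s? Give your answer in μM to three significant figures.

Rearranging v = Vmax[S]/(Km+[S]) gives [S] = Km·v/(Vmax − v).
[S] = 0.44 × 28 / (49 − 28) = 12.32/21.00 = 0.587 μM.

0.587 μM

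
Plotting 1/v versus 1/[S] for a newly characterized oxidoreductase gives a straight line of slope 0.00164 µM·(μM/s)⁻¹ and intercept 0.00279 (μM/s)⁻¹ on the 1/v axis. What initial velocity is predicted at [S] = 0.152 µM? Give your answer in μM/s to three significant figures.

The y-intercept is 1/Vmax, so Vmax = 1/0.00279 = 358 μM/s.
The slope is Km/Vmax, so Km = 0.00164 × 358 = 0.588 µM.
Then v = 358 × 0.152/(0.588 + 0.152) = 73.6 μM/s.

73.6 μM/s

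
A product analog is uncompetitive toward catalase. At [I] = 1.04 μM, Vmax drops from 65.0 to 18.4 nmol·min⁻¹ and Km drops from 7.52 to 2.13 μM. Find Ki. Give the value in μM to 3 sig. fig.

Uncompetitive: Vmax,app = Vmax/α (and Km,app = Km/α) with α = 1 + [I]/Ki.
α = Vmax/Vmax,app = 65.0/18.4 = 3.533.
Since α = 1 + [I]/Ki, [I]/Ki = 3.533 − 1 = 2.533 and Ki = 1.04/2.533 = 0.411 μM.

0.411 μM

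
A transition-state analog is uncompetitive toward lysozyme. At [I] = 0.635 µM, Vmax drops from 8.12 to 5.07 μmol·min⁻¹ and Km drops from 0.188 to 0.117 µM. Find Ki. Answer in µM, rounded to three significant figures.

1.06 µM

Uncompetitive: Vmax,app = Vmax/α (and Km,app = Km/α) with α = 1 + [I]/Ki.
α = Vmax/Vmax,app = 8.12/5.07 = 1.602.
Ki = [I]/(α − 1) = 0.635/0.6016 = 1.06 µM.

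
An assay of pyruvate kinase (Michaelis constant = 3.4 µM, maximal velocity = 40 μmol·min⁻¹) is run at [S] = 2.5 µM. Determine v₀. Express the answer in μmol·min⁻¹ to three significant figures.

16.9 μmol·min⁻¹

v = Vmax·[S]/(Km + [S]) = 40 × 2.5 / (3.4 + 2.5)
  = 100.0 / 5.900 = 16.9 μmol·min⁻¹.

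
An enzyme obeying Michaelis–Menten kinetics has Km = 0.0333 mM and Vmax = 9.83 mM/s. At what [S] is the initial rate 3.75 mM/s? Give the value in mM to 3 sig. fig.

0.0205 mM

Rearranging v = Vmax[S]/(Km+[S]) gives [S] = Km·v/(Vmax − v).
[S] = 0.0333 × 3.75 / (9.83 − 3.75) = 0.1249/6.080 = 0.0205 mM.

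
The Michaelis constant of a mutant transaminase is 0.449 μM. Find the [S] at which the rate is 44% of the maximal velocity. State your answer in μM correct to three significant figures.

v/Vmax = [S]/(Km+[S]) = 0.44, so [S] = Km·0.44/(1 − 0.44) = 0.449 × 0.7857.
[S] = 0.353 μM.

0.353 μM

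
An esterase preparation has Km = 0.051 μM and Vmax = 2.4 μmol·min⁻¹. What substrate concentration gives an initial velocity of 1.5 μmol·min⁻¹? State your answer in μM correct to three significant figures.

Rearranging v = Vmax[S]/(Km+[S]) gives [S] = Km·v/(Vmax − v).
[S] = 0.051 × 1.5 / (2.4 − 1.5) = 0.07650/0.9000 = 0.0850 μM.

0.0850 μM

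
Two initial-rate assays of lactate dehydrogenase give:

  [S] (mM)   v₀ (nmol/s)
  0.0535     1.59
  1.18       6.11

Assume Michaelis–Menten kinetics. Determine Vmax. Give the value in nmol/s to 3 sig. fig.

In reciprocal form, 1/v = (Km/Vmax)·(1/[S]) + 1/Vmax. The two points give (1/[S], 1/v) = (18.69, 0.6289) and (0.8475, 0.1637).
Slope = (0.6289 − 0.1637)/(18.69 − 0.8475) = 0.02607; intercept = 0.6289 − 0.02607×18.69 = 0.1416.
Vmax = 1/intercept = 7.06 nmol/s; Km = slope × Vmax = 0.02607 × 7.06 = 0.184 mM.

7.06 nmol/s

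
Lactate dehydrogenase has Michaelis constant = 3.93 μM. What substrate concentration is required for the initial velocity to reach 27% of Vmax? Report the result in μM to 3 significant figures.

v/Vmax = [S]/(Km+[S]) = 0.27, so [S] = Km·0.27/(1 − 0.27) = 3.93 × 0.3699.
[S] = 1.45 μM.

1.45 μM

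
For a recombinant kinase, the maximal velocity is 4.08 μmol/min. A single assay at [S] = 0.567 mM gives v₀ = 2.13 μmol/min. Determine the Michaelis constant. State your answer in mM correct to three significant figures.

0.519 mM

From v = Vmax[S]/(Km+[S]), Km = [S](Vmax − v)/v.
Km = 0.567 × (4.08 − 2.13) / 2.13 = 1.106/2.13 = 0.519 mM.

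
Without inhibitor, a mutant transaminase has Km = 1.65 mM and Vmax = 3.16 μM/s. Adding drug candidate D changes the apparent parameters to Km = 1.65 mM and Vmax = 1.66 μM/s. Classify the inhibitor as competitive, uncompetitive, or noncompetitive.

noncompetitive

Vmax decreases (3.16 → 1.66 μM/s) while Km is unchanged — pure noncompetitive inhibition.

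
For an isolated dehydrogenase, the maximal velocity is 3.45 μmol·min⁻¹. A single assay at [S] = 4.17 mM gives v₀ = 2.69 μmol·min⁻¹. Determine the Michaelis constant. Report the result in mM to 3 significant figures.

From v = Vmax[S]/(Km+[S]), Km = [S](Vmax − v)/v.
Km = 4.17 × (3.45 − 2.69) / 2.69 = 3.169/2.69 = 1.18 mM.

1.18 mM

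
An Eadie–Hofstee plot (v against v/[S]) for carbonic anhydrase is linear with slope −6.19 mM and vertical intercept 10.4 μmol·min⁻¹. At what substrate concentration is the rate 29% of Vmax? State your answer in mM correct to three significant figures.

2.53 mM

The Eadie–Hofstee slope gives Km = 6.19 mM (slope = −Km).
v/Vmax = [S]/(Km+[S]) = 0.29 ⇒ [S] = Km·0.29/(1−0.29) = 6.19 × 0.4085 = 2.53 mM.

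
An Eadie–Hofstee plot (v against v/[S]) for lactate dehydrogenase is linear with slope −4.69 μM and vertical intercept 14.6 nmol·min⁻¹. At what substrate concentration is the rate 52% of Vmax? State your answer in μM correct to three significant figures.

The Eadie–Hofstee slope gives Km = 4.69 μM (slope = −Km).
v/Vmax = [S]/(Km+[S]) = 0.52 ⇒ [S] = Km·0.52/(1−0.52) = 4.69 × 1.083 = 5.08 μM.

5.08 μM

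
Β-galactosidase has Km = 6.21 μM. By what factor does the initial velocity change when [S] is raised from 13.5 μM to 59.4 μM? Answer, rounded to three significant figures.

Since Vmax cancels, v₂/v₁ = [S]₂(Km+[S]₁) / [S]₁(Km+[S]₂).
= 59.4×(6.21+13.5) / (13.5×(6.21+59.4)) = 1171/885.7 = 1.32.

1.32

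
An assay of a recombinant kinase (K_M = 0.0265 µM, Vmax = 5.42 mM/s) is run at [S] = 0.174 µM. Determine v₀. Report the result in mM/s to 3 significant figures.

v = Vmax·[S]/(Km + [S]) = 5.42 × 0.174 / (0.0265 + 0.174)
  = 0.9431 / 0.2005 = 4.70 mM/s.

4.70 mM/s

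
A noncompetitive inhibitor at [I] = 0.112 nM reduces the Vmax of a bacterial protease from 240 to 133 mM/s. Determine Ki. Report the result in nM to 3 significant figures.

0.139 nM

Noncompetitive: Vmax,app = Vmax/α with α = 1 + [I]/Ki.
α = Vmax/Vmax,app = 240/133 = 1.805.
Ki = [I]/(α − 1) = 0.112/0.8045 = 0.139 nM.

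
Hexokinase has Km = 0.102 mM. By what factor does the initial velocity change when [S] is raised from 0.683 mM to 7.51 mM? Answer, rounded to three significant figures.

The fractional saturations are [S]/(Km+[S]) = 0.683/0.7850 = 0.8701 and 7.51/7.612 = 0.9866.
v₂/v₁ is just their ratio: 0.9866/0.8701 = 1.13.

1.13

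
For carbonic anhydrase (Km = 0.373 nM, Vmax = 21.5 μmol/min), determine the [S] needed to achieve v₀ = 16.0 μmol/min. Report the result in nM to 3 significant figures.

1.09 nM

The required fractional saturation is v/Vmax = 16.0/21.5 = 0.7442.
Then [S]/(Km+[S]) = 0.7442 ⇒ [S] = 0.373 × 0.7442/(1 − 0.7442) = 1.09 nM.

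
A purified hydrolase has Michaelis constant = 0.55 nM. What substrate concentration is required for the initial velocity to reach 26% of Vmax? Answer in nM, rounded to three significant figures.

0.193 nM

v/Vmax = [S]/(Km+[S]) = 0.26, so [S] = Km·0.26/(1 − 0.26) = 0.55 × 0.3514.
[S] = 0.193 nM.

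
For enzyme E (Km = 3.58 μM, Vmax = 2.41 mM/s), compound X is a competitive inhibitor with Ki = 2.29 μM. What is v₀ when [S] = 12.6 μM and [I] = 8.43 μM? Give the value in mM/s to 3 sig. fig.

With α = 1 + [I]/Ki = 1 + 8.43/2.29 = 4.681, the competitive rate law is v = Vmax[S] / (αKm + [S]).
v = 2.41×12.6 / (4.681×3.58 + 12.6) = 30.37/29.36 = 1.03 mM/s.

1.03 mM/s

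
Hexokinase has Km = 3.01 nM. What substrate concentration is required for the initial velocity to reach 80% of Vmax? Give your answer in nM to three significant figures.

v/Vmax = [S]/(Km+[S]) = 0.8, so [S] = Km·0.8/(1 − 0.8) = 3.01 × 4.000.
[S] = 12.0 nM.

12.0 nM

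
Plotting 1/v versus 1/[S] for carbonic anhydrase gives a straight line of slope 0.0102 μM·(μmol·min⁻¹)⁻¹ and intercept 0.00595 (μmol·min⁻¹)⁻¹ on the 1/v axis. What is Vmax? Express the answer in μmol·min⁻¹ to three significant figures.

The y-intercept of a Lineweaver–Burk plot equals 1/Vmax, so Vmax = 1/0.00595 = 168 μmol·min⁻¹.

168 μmol·min⁻¹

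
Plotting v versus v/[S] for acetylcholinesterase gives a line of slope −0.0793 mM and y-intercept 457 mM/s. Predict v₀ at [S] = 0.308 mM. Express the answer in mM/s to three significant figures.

In the Eadie–Hofstee form v = Vmax − Km·(v/[S]), the slope is −Km and the intercept is Vmax, so Km = 0.0793 mM and Vmax = 457 mM/s.
v = 457 × 0.308/(0.0793 + 0.308) = 363 mM/s.

363 mM/s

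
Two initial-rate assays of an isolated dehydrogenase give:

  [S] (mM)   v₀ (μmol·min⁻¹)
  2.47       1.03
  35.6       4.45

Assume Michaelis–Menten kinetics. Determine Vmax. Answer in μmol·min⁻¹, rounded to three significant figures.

5.91 μmol·min⁻¹

In reciprocal form, 1/v = (Km/Vmax)·(1/[S]) + 1/Vmax. The two points give (1/[S], 1/v) = (0.4049, 0.9709) and (0.02809, 0.2247).
Slope = (0.9709 − 0.2247)/(0.4049 − 0.02809) = 1.980; intercept = 0.9709 − 1.980×0.4049 = 0.1691.
Vmax = 1/intercept = 5.91 μmol·min⁻¹; Km = slope × Vmax = 1.980 × 5.91 = 11.7 mM.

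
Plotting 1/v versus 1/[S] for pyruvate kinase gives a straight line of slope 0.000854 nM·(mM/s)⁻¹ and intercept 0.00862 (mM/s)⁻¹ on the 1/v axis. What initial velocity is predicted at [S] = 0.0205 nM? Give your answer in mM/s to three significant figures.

The y-intercept is 1/Vmax, so Vmax = 1/0.00862 = 116 mM/s.
The slope is Km/Vmax, so Km = 0.000854 × 116 = 0.0991 nM.
Then v = 116 × 0.0205/(0.0991 + 0.0205) = 19.9 mM/s.

19.9 mM/s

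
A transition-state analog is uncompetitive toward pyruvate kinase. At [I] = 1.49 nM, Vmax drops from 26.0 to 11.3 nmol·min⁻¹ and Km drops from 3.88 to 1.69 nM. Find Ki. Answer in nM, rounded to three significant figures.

Uncompetitive: Vmax,app = Vmax/α (and Km,app = Km/α) with α = 1 + [I]/Ki.
α = Vmax/Vmax,app = 26.0/11.3 = 2.301.
Since α = 1 + [I]/Ki, [I]/Ki = 2.301 − 1 = 1.301 and Ki = 1.49/1.301 = 1.15 nM.

1.15 nM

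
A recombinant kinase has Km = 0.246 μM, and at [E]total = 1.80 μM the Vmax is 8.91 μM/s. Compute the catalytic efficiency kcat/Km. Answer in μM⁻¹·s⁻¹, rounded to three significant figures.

kcat = Vmax/[E]total = 8.91/1.80 = 4.95 s⁻¹.
kcat/Km = 4.95/0.246 = 20.1 μM⁻¹·s⁻¹.

20.1 μM⁻¹·s⁻¹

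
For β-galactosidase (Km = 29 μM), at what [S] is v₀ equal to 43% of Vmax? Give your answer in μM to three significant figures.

v/Vmax = [S]/(Km+[S]) = 0.43, so [S] = Km·0.43/(1 − 0.43) = 29 × 0.7544.
[S] = 21.9 μM.

21.9 μM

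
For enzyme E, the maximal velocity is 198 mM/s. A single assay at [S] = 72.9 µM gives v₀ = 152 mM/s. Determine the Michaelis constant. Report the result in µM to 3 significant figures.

22.1 µM

v/Vmax = 152/198 = 0.7677 = [S]/(Km+[S]).
So Km + [S] = [S]/0.7677 = 94.96 µM, giving Km = 94.96 − 72.9 = 22.1 µM.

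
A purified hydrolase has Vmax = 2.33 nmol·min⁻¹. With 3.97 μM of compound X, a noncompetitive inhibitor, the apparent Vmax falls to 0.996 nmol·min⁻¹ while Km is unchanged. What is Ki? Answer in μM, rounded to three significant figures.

Noncompetitive: Vmax,app = Vmax/α with α = 1 + [I]/Ki.
α = Vmax/Vmax,app = 2.33/0.996 = 2.339.
Ki = [I]/(α − 1) = 3.97/1.339 = 2.96 μM.

2.96 μM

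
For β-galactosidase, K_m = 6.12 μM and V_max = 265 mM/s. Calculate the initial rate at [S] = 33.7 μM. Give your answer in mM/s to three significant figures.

224 mM/s

[S]/(Km+[S]) = 33.7/39.82 = 0.8463, the fractional saturation.
v = 0.8463 × Vmax = 0.8463 × 265 = 224 mM/s.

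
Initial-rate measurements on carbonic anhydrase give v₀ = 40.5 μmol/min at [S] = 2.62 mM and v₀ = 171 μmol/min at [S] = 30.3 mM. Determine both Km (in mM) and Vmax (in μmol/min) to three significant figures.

Km = 13.3 mM; Vmax = 246 μmol/min

In reciprocal form, 1/v = (Km/Vmax)·(1/[S]) + 1/Vmax. The two points give (1/[S], 1/v) = (0.3817, 0.02469) and (0.03300, 0.005848).
Slope = (0.02469 − 0.005848)/(0.3817 − 0.03300) = 0.05404; intercept = 0.02469 − 0.05404×0.3817 = 0.004064.
Vmax = 1/intercept = 246 μmol/min; Km = slope × Vmax = 0.05404 × 246 = 13.3 mM.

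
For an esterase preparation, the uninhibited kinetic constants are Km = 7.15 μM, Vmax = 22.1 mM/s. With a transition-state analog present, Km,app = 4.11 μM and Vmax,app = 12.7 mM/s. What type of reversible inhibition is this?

uncompetitive

Both Km and Vmax decrease by the same factor (~1.74-fold) — characteristic of uncompetitive inhibition.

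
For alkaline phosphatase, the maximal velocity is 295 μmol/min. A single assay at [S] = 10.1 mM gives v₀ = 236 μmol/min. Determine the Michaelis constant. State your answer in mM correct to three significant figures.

From v = Vmax[S]/(Km+[S]), Km = [S](Vmax − v)/v.
Km = 10.1 × (295 − 236) / 236 = 595.9/236 = 2.52 mM.

2.52 mM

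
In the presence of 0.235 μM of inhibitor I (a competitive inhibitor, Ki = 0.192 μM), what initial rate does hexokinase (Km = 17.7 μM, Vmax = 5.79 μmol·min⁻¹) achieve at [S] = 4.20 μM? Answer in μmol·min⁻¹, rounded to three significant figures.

0.558 μmol·min⁻¹

With α = 1 + [I]/Ki = 1 + 0.235/0.192 = 2.224, the competitive rate law is v = Vmax[S] / (αKm + [S]).
v = 5.79×4.20 / (2.224×17.7 + 4.20) = 24.32/43.56 = 0.558 μmol·min⁻¹.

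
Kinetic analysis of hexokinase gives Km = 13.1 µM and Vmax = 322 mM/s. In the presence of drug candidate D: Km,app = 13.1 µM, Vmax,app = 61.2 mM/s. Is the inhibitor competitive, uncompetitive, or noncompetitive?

noncompetitive

Vmax decreases (322 → 61.2 mM/s) while Km is unchanged — pure noncompetitive inhibition.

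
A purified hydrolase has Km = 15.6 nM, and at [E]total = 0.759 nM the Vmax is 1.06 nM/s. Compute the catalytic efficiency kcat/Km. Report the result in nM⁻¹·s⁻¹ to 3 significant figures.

kcat = Vmax/[E]total = 1.06/0.759 = 1.40 s⁻¹.
kcat/Km = 1.40/15.6 = 0.0895 nM⁻¹·s⁻¹.

0.0895 nM⁻¹·s⁻¹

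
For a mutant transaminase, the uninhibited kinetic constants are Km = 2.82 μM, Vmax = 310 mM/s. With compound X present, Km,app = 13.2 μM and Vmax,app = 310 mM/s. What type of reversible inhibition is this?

Km increases (2.82 → 13.2 μM) while Vmax is unchanged — the hallmark of competitive inhibition.

competitive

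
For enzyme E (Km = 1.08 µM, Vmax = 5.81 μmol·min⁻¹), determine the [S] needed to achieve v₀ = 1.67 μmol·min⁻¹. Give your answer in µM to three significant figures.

0.436 µM

The required fractional saturation is v/Vmax = 1.67/5.81 = 0.2874.
Then [S]/(Km+[S]) = 0.2874 ⇒ [S] = 1.08 × 0.2874/(1 − 0.2874) = 0.436 µM.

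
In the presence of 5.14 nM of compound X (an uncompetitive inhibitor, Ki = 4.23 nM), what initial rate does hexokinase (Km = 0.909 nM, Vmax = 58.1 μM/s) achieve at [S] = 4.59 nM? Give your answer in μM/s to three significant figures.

α = 1 + [I]/Ki = 1 + 5.14/4.23 = 2.215.
For an uncompetitive inhibitor, both parameters are divided by α, giving Vmax/α and Km/α: Km,app = 0.410 nM, Vmax,app = 26.2 μM/s.
v = Vmax,app·[S]/(Km,app + [S]) = 26.2 × 4.59/(0.410 + 4.59) = 24.1 μM/s.

24.1 μM/s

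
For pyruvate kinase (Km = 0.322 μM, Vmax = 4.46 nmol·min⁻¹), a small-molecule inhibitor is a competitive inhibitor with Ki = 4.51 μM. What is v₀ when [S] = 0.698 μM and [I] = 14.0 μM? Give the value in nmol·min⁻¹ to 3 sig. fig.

1.54 nmol·min⁻¹

With α = 1 + [I]/Ki = 1 + 14.0/4.51 = 4.104, the competitive rate law is v = Vmax[S] / (αKm + [S]).
v = 4.46×0.698 / (4.104×0.322 + 0.698) = 3.113/2.020 = 1.54 nmol·min⁻¹.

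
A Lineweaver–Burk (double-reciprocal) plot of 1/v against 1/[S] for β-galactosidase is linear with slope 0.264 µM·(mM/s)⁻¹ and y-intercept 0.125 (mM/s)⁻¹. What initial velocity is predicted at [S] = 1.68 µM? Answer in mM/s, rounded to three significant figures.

The y-intercept is 1/Vmax, so Vmax = 1/0.125 = 8.00 mM/s.
The slope is Km/Vmax, so Km = 0.264 × 8.00 = 2.11 µM.
Then v = 8.00 × 1.68/(2.11 + 1.68) = 3.54 mM/s.

3.54 mM/s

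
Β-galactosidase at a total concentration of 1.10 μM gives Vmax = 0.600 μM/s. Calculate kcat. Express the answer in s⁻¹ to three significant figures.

0.545 s⁻¹

kcat = Vmax/[E]total = 0.600 μM/s / 1.10 μM = 0.545 s⁻¹.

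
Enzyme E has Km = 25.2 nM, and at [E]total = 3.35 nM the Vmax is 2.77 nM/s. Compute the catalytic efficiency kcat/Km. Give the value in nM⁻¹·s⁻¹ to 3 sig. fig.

0.0328 nM⁻¹·s⁻¹

kcat = Vmax/[E]total = 2.77/3.35 = 0.827 s⁻¹.
kcat/Km = 0.827/25.2 = 0.0328 nM⁻¹·s⁻¹.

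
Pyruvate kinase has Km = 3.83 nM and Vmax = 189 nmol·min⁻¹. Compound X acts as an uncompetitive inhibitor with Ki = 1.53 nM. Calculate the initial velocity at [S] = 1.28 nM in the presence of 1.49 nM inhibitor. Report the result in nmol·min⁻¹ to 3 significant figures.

With α = 1 + [I]/Ki = 1 + 1.49/1.53 = 1.974, the uncompetitive rate law is v = (Vmax/α)·[S] / (Km/α + [S]).
v = (189/1.974)×1.28 / (3.83/1.974 + 1.28) = 122.6/3.220 = 38.1 nmol·min⁻¹.

38.1 nmol·min⁻¹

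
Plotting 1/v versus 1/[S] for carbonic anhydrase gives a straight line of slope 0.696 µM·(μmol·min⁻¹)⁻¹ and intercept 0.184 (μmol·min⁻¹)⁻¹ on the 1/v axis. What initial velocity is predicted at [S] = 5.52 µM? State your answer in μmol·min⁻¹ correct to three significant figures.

The y-intercept is 1/Vmax, so Vmax = 1/0.184 = 5.43 μmol·min⁻¹.
The slope is Km/Vmax, so Km = 0.696 × 5.43 = 3.78 µM.
Then v = 5.43 × 5.52/(3.78 + 5.52) = 3.22 μmol·min⁻¹.

3.22 μmol·min⁻¹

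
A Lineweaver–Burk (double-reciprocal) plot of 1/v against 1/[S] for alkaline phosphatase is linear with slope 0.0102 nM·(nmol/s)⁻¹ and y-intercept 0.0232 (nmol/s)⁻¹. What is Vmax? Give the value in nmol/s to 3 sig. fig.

43.1 nmol/s

The y-intercept of a Lineweaver–Burk plot equals 1/Vmax, so Vmax = 1/0.0232 = 43.1 nmol/s.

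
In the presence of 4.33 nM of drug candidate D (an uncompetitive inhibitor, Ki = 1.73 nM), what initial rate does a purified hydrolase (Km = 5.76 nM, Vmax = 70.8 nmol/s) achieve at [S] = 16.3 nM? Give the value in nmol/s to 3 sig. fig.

α = 1 + [I]/Ki = 1 + 4.33/1.73 = 3.503.
For an uncompetitive inhibitor, both parameters are divided by α, giving Vmax/α and Km/α: Km,app = 1.64 nM, Vmax,app = 20.2 nmol/s.
v = Vmax,app·[S]/(Km,app + [S]) = 20.2 × 16.3/(1.64 + 16.3) = 18.4 nmol/s.

18.4 nmol/s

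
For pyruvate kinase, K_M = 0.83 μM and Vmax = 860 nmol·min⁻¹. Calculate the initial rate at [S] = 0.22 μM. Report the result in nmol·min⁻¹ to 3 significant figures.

180 nmol·min⁻¹

v = Vmax·[S]/(Km + [S]) = 860 × 0.22 / (0.83 + 0.22)
  = 189.2 / 1.050 = 180 nmol·min⁻¹.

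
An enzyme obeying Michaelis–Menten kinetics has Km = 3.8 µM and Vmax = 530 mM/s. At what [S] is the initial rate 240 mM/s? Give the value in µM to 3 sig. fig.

The required fractional saturation is v/Vmax = 240/530 = 0.4528.
Then [S]/(Km+[S]) = 0.4528 ⇒ [S] = 3.8 × 0.4528/(1 − 0.4528) = 3.14 µM.

3.14 µM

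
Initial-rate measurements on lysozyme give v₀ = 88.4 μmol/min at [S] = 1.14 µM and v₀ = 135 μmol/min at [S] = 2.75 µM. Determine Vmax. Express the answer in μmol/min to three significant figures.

From v = Vmax[S]/(Km+[S]), each point gives Vmax = v(Km+[S])/[S].
Equating: 88.4(Km+1.14)/1.14 = 135(Km+2.75)/2.75.
77.54·Km + 88.4 = 49.09·Km + 135, so (77.54 − 49.09)·Km = 135 − 88.4.
Km = 46.60/28.45 = 1.64 µM; then Vmax = 88.4(1.64+1.14)/1.14 = 215 μmol/min.

215 μmol/min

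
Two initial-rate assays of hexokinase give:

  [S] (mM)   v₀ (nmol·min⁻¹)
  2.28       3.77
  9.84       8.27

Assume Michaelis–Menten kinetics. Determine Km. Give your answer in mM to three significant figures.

5.53 mM

From v = Vmax[S]/(Km+[S]), each point gives Vmax = v(Km+[S])/[S].
Equating: 3.77(Km+2.28)/2.28 = 8.27(Km+9.84)/9.84.
1.654·Km + 3.77 = 0.8404·Km + 8.27, so (1.654 − 0.8404)·Km = 8.27 − 3.77.
Km = 4.500/0.8131 = 5.53 mM; then Vmax = 3.77(5.53+2.28)/2.28 = 12.9 nmol·min⁻¹.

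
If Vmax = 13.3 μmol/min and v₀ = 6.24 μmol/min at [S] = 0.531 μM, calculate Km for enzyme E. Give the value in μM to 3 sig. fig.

From v = Vmax[S]/(Km+[S]), Km = [S](Vmax − v)/v.
Km = 0.531 × (13.3 − 6.24) / 6.24 = 3.749/6.24 = 0.601 μM.

0.601 μM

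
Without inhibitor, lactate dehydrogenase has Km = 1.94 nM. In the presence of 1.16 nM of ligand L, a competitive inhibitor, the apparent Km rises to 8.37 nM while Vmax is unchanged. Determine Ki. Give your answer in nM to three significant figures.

Competitive: Km,app = α·Km with α = 1 + [I]/Ki.
α = Km,app/Km = 8.37/1.94 = 4.314.
Since α = 1 + [I]/Ki, [I]/Ki = 4.314 − 1 = 3.314 and Ki = 1.16/3.314 = 0.350 nM.

0.350 nM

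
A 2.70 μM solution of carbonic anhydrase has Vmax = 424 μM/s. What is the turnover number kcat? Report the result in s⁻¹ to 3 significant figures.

kcat = Vmax/[E]total = 424 μM/s / 2.70 μM = 157 s⁻¹.

157 s⁻¹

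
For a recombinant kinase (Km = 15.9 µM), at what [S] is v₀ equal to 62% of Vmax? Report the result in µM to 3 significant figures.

v/Vmax = [S]/(Km+[S]) = 0.62, so [S] = Km·0.62/(1 − 0.62) = 15.9 × 1.632.
[S] = 25.9 µM.

25.9 µM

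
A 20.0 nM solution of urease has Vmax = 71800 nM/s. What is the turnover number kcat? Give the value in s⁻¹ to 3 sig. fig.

kcat = Vmax/[E]total = 71800 nM/s / 20.0 nM = 3590 s⁻¹.

3590 s⁻¹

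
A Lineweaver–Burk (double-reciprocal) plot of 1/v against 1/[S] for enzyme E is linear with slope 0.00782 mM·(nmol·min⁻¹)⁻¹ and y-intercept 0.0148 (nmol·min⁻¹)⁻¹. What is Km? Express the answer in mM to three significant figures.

y-intercept = 1/Vmax ⇒ Vmax = 67.6 nmol·min⁻¹; slope = Km/Vmax ⇒ Km = slope × Vmax.
Km = 0.00782 × 67.6 = 0.528 mM.

0.528 mM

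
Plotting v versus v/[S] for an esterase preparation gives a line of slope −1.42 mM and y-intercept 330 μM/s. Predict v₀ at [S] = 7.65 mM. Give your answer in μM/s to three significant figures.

278 μM/s

In the Eadie–Hofstee form v = Vmax − Km·(v/[S]), the slope is −Km and the intercept is Vmax, so Km = 1.42 mM and Vmax = 330 μM/s.
v = 330 × 7.65/(1.42 + 7.65) = 278 μM/s.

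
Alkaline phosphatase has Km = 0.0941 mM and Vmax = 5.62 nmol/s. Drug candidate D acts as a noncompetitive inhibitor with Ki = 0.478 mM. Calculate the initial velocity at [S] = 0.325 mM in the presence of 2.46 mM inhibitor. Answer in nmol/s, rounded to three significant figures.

0.709 nmol/s

α = 1 + [I]/Ki = 1 + 2.46/0.478 = 6.146.
For a noncompetitive inhibitor, Vmax is reduced to Vmax/α while Km is unchanged: Km,app = 0.0941 mM, Vmax,app = 0.914 nmol/s.
v = Vmax,app·[S]/(Km,app + [S]) = 0.914 × 0.325/(0.0941 + 0.325) = 0.709 nmol/s.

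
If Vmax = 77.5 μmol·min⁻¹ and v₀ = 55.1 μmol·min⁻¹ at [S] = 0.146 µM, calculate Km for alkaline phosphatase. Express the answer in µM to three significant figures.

v/Vmax = 55.1/77.5 = 0.7110 = [S]/(Km+[S]).
So Km + [S] = [S]/0.7110 = 0.2054 µM, giving Km = 0.2054 − 0.146 = 0.0594 µM.

0.0594 µM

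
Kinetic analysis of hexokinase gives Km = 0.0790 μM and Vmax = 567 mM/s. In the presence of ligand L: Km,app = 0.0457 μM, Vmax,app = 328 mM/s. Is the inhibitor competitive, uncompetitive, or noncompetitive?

uncompetitive

Both Km and Vmax decrease by the same factor (~1.73-fold) — characteristic of uncompetitive inhibition.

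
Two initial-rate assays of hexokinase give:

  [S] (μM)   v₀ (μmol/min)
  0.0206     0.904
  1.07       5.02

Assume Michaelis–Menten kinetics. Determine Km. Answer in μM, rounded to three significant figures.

0.105 μM

In reciprocal form, 1/v = (Km/Vmax)·(1/[S]) + 1/Vmax. The two points give (1/[S], 1/v) = (48.54, 1.106) and (0.9346, 0.1992).
Slope = (1.106 − 0.1992)/(48.54 − 0.9346) = 0.01905; intercept = 1.106 − 0.01905×48.54 = 0.1814.
Vmax = 1/intercept = 5.51 μmol/min; Km = slope × Vmax = 0.01905 × 5.51 = 0.105 μM.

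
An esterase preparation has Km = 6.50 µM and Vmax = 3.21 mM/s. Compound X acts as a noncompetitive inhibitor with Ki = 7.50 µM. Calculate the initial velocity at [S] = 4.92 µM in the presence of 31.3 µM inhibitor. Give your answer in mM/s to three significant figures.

With α = 1 + [I]/Ki = 1 + 31.3/7.50 = 5.173, the noncompetitive rate law is v = (Vmax/α)·[S] / (Km + [S]).
v = (3.21/5.173)×4.92 / (6.50 + 4.92) = 3.053/11.42 = 0.267 mM/s.

0.267 mM/s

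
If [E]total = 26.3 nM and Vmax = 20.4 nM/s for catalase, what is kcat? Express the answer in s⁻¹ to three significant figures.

kcat = Vmax/[E]total = 20.4 nM/s / 26.3 nM = 0.776 s⁻¹.

0.776 s⁻¹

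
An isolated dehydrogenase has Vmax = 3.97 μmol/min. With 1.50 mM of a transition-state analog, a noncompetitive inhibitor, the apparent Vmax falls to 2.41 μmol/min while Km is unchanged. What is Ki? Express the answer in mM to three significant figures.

Noncompetitive: Vmax,app = Vmax/α with α = 1 + [I]/Ki.
α = Vmax/Vmax,app = 3.97/2.41 = 1.647.
Since α = 1 + [I]/Ki, [I]/Ki = 1.647 − 1 = 0.6473 and Ki = 1.50/0.6473 = 2.32 mM.

2.32 mM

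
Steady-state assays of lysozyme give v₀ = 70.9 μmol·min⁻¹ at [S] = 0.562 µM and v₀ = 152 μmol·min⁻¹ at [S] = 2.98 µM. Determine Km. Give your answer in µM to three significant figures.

1.08 µM

From v = Vmax[S]/(Km+[S]), each point gives Vmax = v(Km+[S])/[S].
Equating: 70.9(Km+0.562)/0.562 = 152(Km+2.98)/2.98.
126.2·Km + 70.9 = 51.01·Km + 152, so (126.2 − 51.01)·Km = 152 − 70.9.
Km = 81.10/75.15 = 1.08 µM; then Vmax = 70.9(1.08+0.562)/0.562 = 207 μmol·min⁻¹.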